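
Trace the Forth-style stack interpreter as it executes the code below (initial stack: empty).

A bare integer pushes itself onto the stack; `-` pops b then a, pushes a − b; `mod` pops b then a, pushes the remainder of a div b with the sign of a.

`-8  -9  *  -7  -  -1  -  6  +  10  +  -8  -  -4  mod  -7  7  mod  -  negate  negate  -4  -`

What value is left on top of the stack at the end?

-8     : -8
-9     : -8 -9
*      : 72
-7     : 72 -7
-      : 79
-1     : 79 -1
-      : 80
6      : 80 6
+      : 86
10     : 86 10
+      : 96
-8     : 96 -8
-      : 104
-4     : 104 -4
mod    : 0
-7     : 0 -7
7      : 0 -7 7
mod    : 0 0
-      : 0
negate : 0
negate : 0
-4     : 0 -4
-      : 4

4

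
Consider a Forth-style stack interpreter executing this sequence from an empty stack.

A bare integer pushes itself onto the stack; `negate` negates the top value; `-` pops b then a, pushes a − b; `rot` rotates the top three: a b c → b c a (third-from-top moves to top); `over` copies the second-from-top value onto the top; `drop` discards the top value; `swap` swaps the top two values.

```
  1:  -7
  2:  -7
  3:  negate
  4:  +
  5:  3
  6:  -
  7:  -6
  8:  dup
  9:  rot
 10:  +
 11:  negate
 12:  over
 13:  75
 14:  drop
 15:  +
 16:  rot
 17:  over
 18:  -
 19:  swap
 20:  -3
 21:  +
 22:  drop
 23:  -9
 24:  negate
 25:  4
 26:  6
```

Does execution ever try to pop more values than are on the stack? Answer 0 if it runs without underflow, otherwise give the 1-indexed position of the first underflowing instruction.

-7     -> [-7]
-7     -> [-7, -7]
negate -> [-7, 7]
+      -> [0]
3      -> [0, 3]
-      -> [-3]
-6     -> [-3, -6]
dup    -> [-3, -6, -6]
rot    -> [-6, -6, -3]
+      -> [-6, -9]
negate -> [-6, 9]
over   -> [-6, 9, -6]
75     -> [-6, 9, -6, 75]
drop   -> [-6, 9, -6]
+      -> [-6, 3]
rot  — needs 3 operands, stack has 2 → underflow

16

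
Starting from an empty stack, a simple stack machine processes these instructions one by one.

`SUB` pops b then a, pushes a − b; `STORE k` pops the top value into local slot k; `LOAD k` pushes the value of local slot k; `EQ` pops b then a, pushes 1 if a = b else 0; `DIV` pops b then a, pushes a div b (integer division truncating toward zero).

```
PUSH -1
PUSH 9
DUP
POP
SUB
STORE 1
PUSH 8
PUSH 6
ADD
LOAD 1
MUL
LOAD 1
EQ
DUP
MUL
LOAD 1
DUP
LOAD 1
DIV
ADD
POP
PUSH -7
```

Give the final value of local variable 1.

PUSH -1 : -1
PUSH 9  : -1 9
DUP     : -1 9 9
POP     : -1 9
SUB     : -10
STORE 1 : (empty)
PUSH 8  : 8
PUSH 6  : 8 6
ADD     : 14
LOAD 1  : 14 -10
MUL     : -140
LOAD 1  : -140 -10
EQ      : 0
DUP     : 0 0
MUL     : 0
LOAD 1  : 0 -10
DUP     : 0 -10 -10
LOAD 1  : 0 -10 -10 -10
DIV     : 0 -10 1
ADD     : 0 -9
POP     : 0
PUSH -7 : 0 -7

-10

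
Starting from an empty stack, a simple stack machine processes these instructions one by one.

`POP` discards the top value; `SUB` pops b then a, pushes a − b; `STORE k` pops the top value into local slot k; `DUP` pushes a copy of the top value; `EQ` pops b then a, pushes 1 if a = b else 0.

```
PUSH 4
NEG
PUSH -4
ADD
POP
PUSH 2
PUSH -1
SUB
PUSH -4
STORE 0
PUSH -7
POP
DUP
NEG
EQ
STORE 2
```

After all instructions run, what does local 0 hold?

-4

PUSH 4   [4]
NEG      [-4]
PUSH -4  [-4, -4]
ADD      [-8]
POP      []
PUSH 2   [2]
PUSH -1  [2, -1]
SUB      [3]
PUSH -4  [3, -4]
STORE 0  [3]
PUSH -7  [3, -7]
POP      [3]
DUP      [3, 3]
NEG      [3, -3]
EQ       [0]
STORE 2  []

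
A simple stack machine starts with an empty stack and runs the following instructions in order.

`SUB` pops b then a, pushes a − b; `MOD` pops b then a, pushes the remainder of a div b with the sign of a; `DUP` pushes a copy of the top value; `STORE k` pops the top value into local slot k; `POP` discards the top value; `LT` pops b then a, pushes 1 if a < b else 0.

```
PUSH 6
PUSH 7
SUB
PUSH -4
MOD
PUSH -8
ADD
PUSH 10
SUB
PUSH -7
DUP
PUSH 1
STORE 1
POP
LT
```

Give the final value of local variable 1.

1

PUSH 6   6
PUSH 7   6 7
SUB      -1
PUSH -4  -1 -4
MOD      -1
PUSH -8  -1 -8
ADD      -9
PUSH 10  -9 10
SUB      -19
PUSH -7  -19 -7
DUP      -19 -7 -7
PUSH 1   -19 -7 -7 1
STORE 1  -19 -7 -7
POP      -19 -7
LT       1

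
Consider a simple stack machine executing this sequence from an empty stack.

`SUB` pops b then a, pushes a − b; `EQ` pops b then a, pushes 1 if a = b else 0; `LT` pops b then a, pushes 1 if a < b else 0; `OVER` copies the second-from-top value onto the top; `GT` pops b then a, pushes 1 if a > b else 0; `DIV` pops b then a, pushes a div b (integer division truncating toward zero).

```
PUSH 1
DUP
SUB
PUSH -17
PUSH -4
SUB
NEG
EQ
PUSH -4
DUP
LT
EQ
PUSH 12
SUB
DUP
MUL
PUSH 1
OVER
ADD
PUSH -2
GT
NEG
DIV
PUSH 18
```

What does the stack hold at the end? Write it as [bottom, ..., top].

PUSH 1    1
DUP       1 1
SUB       0
PUSH -17  0 -17
PUSH -4   0 -17 -4
SUB       0 -13
NEG       0 13
EQ        0
PUSH -4   0 -4
DUP       0 -4 -4
LT        0 0
EQ        1
PUSH 12   1 12
SUB       -11
DUP       -11 -11
MUL       121
PUSH 1    121 1
OVER      121 1 121
ADD       121 122
PUSH -2   121 122 -2
GT        121 1
NEG       121 -1
DIV       -121
PUSH 18   -121 18

[-121, 18]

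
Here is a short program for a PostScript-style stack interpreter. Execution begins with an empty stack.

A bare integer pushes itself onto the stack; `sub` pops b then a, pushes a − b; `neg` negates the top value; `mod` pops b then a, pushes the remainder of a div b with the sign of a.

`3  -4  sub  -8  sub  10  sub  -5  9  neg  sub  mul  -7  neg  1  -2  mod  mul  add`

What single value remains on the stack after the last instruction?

27

3   : [3]
-4  : [3, -4]
sub : [7]
-8  : [7, -8]
sub : [15]
10  : [15, 10]
sub : [5]
-5  : [5, -5]
9   : [5, -5, 9]
neg : [5, -5, -9]
sub : [5, 4]
mul : [20]
-7  : [20, -7]
neg : [20, 7]
1   : [20, 7, 1]
-2  : [20, 7, 1, -2]
mod : [20, 7, 1]
mul : [20, 7]
add : [27]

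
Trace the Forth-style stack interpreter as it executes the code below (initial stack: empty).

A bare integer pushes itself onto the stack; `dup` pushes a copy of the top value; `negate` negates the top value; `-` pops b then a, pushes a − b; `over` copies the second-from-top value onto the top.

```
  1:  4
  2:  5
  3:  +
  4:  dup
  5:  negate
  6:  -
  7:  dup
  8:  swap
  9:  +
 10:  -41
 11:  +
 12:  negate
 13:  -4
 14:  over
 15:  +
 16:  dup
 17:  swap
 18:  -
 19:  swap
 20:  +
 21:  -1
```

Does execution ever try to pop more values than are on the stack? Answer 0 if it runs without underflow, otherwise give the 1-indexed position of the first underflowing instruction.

4      -> [4]
5      -> [4, 5]
+      -> [9]
dup    -> [9, 9]
negate -> [9, -9]
-      -> [18]
dup    -> [18, 18]
swap   -> [18, 18]
+      -> [36]
-41    -> [36, -41]
+      -> [-5]
negate -> [5]
-4     -> [5, -4]
over   -> [5, -4, 5]
+      -> [5, 1]
dup    -> [5, 1, 1]
swap   -> [5, 1, 1]
-      -> [5, 0]
swap   -> [0, 5]
+      -> [5]
-1     -> [5, -1]

0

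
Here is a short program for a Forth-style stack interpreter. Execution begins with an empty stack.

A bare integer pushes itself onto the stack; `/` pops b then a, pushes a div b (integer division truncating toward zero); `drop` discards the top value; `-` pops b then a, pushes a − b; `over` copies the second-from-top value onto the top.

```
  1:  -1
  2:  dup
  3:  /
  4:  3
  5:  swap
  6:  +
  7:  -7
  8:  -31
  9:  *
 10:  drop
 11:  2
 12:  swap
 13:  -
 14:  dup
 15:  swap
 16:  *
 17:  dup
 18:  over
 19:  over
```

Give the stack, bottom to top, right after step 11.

[4, 2]

-1   : -1
dup  : -1 -1
/    : 1
3    : 1 3
swap : 3 1
+    : 4
-7   : 4 -7
-31  : 4 -7 -31
*    : 4 217
drop : 4
2    : 4 2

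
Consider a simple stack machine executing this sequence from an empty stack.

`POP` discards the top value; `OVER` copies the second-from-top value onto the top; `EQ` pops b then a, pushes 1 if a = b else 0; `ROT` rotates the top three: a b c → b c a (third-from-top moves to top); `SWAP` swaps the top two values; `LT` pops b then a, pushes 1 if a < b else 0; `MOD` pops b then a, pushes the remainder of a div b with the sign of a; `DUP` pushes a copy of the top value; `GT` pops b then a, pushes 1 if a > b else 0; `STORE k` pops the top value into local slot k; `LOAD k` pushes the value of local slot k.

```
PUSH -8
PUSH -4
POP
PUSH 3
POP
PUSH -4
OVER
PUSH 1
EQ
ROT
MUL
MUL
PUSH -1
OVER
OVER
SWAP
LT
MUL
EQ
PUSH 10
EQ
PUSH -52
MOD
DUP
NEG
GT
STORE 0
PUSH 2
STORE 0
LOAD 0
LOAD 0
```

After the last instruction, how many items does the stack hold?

PUSH -8  : -8
PUSH -4  : -8 -4
POP      : -8
PUSH 3   : -8 3
POP      : -8
PUSH -4  : -8 -4
OVER     : -8 -4 -8
PUSH 1   : -8 -4 -8 1
EQ       : -8 -4 0
ROT      : -4 0 -8
MUL      : -4 0
MUL      : 0
PUSH -1  : 0 -1
OVER     : 0 -1 0
OVER     : 0 -1 0 -1
SWAP     : 0 -1 -1 0
LT       : 0 -1 1
MUL      : 0 -1
EQ       : 0
PUSH 10  : 0 10
EQ       : 0
PUSH -52 : 0 -52
MOD      : 0
DUP      : 0 0
NEG      : 0 0
GT       : 0
STORE 0  : (empty)
PUSH 2   : 2
STORE 0  : (empty)
LOAD 0   : 2
LOAD 0   : 2 2

2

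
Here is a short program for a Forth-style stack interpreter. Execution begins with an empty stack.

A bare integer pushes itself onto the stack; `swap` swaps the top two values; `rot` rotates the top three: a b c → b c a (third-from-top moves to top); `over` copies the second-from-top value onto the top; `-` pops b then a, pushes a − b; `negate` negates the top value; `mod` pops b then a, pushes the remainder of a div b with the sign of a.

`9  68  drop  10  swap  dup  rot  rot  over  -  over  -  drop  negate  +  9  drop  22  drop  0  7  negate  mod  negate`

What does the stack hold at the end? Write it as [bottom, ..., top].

9      : [9]
68     : [9, 68]
drop   : [9]
10     : [9, 10]
swap   : [10, 9]
dup    : [10, 9, 9]
rot    : [9, 9, 10]
rot    : [9, 10, 9]
over   : [9, 10, 9, 10]
-      : [9, 10, -1]
over   : [9, 10, -1, 10]
-      : [9, 10, -11]
drop   : [9, 10]
negate : [9, -10]
+      : [-1]
9      : [-1, 9]
drop   : [-1]
22     : [-1, 22]
drop   : [-1]
0      : [-1, 0]
7      : [-1, 0, 7]
negate : [-1, 0, -7]
mod    : [-1, 0]
negate : [-1, 0]

[-1, 0]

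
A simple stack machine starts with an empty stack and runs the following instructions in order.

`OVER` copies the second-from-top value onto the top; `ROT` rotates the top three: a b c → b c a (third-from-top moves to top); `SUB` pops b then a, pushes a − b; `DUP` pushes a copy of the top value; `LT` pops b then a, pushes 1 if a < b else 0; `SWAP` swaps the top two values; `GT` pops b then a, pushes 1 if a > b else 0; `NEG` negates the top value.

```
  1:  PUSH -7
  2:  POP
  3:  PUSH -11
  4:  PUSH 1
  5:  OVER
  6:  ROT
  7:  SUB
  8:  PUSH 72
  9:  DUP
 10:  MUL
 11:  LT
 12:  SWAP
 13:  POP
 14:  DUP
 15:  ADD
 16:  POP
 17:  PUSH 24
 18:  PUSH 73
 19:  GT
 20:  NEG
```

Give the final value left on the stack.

PUSH -7  : -7
POP      : (empty)
PUSH -11 : -11
PUSH 1   : -11 1
OVER     : -11 1 -11
ROT      : 1 -11 -11
SUB      : 1 0
PUSH 72  : 1 0 72
DUP      : 1 0 72 72
MUL      : 1 0 5184
LT       : 1 1
SWAP     : 1 1
POP      : 1
DUP      : 1 1
ADD      : 2
POP      : (empty)
PUSH 24  : 24
PUSH 73  : 24 73
GT       : 0
NEG      : 0

0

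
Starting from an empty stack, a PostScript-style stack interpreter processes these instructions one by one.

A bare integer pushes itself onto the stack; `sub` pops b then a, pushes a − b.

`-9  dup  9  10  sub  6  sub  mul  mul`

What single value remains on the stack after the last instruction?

-9   -9
dup  -9 -9
9    -9 -9 9
10   -9 -9 9 10
sub  -9 -9 -1
6    -9 -9 -1 6
sub  -9 -9 -7
mul  -9 63
mul  -567

-567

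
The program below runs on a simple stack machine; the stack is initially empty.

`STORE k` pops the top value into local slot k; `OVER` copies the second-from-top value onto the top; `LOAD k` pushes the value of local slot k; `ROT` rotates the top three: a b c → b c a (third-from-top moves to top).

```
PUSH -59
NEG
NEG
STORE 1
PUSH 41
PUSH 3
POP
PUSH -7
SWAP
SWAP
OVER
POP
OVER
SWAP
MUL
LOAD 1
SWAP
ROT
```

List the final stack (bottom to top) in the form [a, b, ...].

[-59, -287, 41]

PUSH -59  -59
NEG       59
NEG       -59
STORE 1   (empty)
PUSH 41   41
PUSH 3    41 3
POP       41
PUSH -7   41 -7
SWAP      -7 41
SWAP      41 -7
OVER      41 -7 41
POP       41 -7
OVER      41 -7 41
SWAP      41 41 -7
MUL       41 -287
LOAD 1    41 -287 -59
SWAP      41 -59 -287
ROT       -59 -287 41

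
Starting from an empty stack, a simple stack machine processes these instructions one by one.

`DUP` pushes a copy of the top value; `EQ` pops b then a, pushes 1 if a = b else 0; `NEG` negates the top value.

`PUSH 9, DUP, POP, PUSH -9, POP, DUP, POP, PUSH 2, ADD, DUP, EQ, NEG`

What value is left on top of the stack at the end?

PUSH 9  → 9
DUP     → 9 9
POP     → 9
PUSH -9 → 9 -9
POP     → 9
DUP     → 9 9
POP     → 9
PUSH 2  → 9 2
ADD     → 11
DUP     → 11 11
EQ      → 1
NEG     → -1

-1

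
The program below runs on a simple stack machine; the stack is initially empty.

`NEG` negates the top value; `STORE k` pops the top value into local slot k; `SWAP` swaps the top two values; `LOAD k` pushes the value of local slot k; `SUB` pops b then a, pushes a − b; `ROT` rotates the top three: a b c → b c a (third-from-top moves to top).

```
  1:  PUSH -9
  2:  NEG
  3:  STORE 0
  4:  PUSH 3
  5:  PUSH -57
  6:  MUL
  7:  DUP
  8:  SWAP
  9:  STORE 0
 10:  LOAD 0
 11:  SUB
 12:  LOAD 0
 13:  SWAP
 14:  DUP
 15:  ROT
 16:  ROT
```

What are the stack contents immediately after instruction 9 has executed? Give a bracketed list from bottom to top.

PUSH -9  → [-9]
NEG      → [9]
STORE 0  → []
PUSH 3   → [3]
PUSH -57 → [3, -57]
MUL      → [-171]
DUP      → [-171, -171]
SWAP     → [-171, -171]
STORE 0  → [-171]

[-171]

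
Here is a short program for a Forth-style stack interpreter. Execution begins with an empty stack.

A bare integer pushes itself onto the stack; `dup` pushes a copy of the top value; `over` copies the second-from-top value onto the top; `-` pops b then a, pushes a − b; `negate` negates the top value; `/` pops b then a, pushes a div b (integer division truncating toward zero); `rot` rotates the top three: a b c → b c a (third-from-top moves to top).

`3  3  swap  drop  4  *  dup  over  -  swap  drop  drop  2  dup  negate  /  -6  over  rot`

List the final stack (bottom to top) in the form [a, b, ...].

3      : 3
3      : 3 3
swap   : 3 3
drop   : 3
4      : 3 4
*      : 12
dup    : 12 12
over   : 12 12 12
-      : 12 0
swap   : 0 12
drop   : 0
drop   : (empty)
2      : 2
dup    : 2 2
negate : 2 -2
/      : -1
-6     : -1 -6
over   : -1 -6 -1
rot    : -6 -1 -1

[-6, -1, -1]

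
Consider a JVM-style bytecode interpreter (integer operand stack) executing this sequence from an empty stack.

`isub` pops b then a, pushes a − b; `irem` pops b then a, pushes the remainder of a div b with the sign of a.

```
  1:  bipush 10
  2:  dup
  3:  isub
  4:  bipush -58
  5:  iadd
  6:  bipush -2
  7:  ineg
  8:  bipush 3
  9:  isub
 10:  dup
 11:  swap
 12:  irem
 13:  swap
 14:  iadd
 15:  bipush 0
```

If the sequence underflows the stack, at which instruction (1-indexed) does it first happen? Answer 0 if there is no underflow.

bipush 10  : [10]
dup        : [10, 10]
isub       : [0]
bipush -58 : [0, -58]
iadd       : [-58]
bipush -2  : [-58, -2]
ineg       : [-58, 2]
bipush 3   : [-58, 2, 3]
isub       : [-58, -1]
dup        : [-58, -1, -1]
swap       : [-58, -1, -1]
irem       : [-58, 0]
swap       : [0, -58]
iadd       : [-58]
bipush 0   : [-58, 0]

0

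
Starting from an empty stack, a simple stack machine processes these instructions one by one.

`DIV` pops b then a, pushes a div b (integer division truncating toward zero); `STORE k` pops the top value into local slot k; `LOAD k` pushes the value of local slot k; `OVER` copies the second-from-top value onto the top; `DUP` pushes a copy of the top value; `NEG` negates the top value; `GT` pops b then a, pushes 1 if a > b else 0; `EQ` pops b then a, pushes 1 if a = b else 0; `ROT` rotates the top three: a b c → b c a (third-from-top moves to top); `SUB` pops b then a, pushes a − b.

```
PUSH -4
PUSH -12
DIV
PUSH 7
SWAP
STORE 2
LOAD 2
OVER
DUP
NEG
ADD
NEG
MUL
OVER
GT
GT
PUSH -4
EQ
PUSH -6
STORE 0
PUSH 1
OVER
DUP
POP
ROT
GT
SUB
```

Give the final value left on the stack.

PUSH -4   -4
PUSH -12  -4 -12
DIV       0
PUSH 7    0 7
SWAP      7 0
STORE 2   7
LOAD 2    7 0
OVER      7 0 7
DUP       7 0 7 7
NEG       7 0 7 -7
ADD       7 0 0
NEG       7 0 0
MUL       7 0
OVER      7 0 7
GT        7 0
GT        1
PUSH -4   1 -4
EQ        0
PUSH -6   0 -6
STORE 0   0
PUSH 1    0 1
OVER      0 1 0
DUP       0 1 0 0
POP       0 1 0
ROT       1 0 0
GT        1 0
SUB       1

1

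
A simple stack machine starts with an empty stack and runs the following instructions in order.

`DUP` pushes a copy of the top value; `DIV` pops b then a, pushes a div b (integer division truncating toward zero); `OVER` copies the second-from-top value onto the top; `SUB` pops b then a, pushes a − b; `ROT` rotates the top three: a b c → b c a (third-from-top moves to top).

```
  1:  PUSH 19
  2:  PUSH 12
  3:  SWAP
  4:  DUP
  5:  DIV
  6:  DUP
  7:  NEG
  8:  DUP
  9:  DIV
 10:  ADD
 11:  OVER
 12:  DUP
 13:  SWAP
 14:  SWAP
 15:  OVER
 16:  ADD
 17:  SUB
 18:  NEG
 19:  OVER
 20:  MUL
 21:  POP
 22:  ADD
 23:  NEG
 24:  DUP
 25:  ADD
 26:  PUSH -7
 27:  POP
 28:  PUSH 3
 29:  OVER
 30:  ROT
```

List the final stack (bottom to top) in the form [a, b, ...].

PUSH 19 -> 19
PUSH 12 -> 19 12
SWAP    -> 12 19
DUP     -> 12 19 19
DIV     -> 12 1
DUP     -> 12 1 1
NEG     -> 12 1 -1
DUP     -> 12 1 -1 -1
DIV     -> 12 1 1
ADD     -> 12 2
OVER    -> 12 2 12
DUP     -> 12 2 12 12
SWAP    -> 12 2 12 12
SWAP    -> 12 2 12 12
OVER    -> 12 2 12 12 12
ADD     -> 12 2 12 24
SUB     -> 12 2 -12
NEG     -> 12 2 12
OVER    -> 12 2 12 2
MUL     -> 12 2 24
POP     -> 12 2
ADD     -> 14
NEG     -> -14
DUP     -> -14 -14
ADD     -> -28
PUSH -7 -> -28 -7
POP     -> -28
PUSH 3  -> -28 3
OVER    -> -28 3 -28
ROT     -> 3 -28 -28

[3, -28, -28]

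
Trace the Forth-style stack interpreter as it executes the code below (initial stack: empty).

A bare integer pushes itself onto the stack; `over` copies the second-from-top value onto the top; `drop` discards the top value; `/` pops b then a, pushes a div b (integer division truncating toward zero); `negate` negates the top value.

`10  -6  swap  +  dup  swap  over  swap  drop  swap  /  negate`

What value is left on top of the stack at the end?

-1

10     : 10
-6     : 10 -6
swap   : -6 10
+      : 4
dup    : 4 4
swap   : 4 4
over   : 4 4 4
swap   : 4 4 4
drop   : 4 4
swap   : 4 4
/      : 1
negate : -1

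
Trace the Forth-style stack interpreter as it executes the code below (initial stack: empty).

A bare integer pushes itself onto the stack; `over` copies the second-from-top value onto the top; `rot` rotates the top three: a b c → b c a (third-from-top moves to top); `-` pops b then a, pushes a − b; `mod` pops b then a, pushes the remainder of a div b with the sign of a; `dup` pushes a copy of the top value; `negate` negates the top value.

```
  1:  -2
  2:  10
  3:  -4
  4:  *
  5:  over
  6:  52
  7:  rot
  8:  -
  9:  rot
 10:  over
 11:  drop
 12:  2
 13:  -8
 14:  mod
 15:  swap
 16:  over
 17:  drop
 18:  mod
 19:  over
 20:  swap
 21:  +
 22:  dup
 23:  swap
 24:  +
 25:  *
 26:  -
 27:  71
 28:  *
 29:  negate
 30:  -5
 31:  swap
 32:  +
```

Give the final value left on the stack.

-2     : -2
10     : -2 10
-4     : -2 10 -4
*      : -2 -40
over   : -2 -40 -2
52     : -2 -40 -2 52
rot    : -2 -2 52 -40
-      : -2 -2 92
rot    : -2 92 -2
over   : -2 92 -2 92
drop   : -2 92 -2
2      : -2 92 -2 2
-8     : -2 92 -2 2 -8
mod    : -2 92 -2 2
swap   : -2 92 2 -2
over   : -2 92 2 -2 2
drop   : -2 92 2 -2
mod    : -2 92 0
over   : -2 92 0 92
swap   : -2 92 92 0
+      : -2 92 92
dup    : -2 92 92 92
swap   : -2 92 92 92
+      : -2 92 184
*      : -2 16928
-      : -16930
71     : -16930 71
*      : -1202030
negate : 1202030
-5     : 1202030 -5
swap   : -5 1202030
+      : 1202025

1202025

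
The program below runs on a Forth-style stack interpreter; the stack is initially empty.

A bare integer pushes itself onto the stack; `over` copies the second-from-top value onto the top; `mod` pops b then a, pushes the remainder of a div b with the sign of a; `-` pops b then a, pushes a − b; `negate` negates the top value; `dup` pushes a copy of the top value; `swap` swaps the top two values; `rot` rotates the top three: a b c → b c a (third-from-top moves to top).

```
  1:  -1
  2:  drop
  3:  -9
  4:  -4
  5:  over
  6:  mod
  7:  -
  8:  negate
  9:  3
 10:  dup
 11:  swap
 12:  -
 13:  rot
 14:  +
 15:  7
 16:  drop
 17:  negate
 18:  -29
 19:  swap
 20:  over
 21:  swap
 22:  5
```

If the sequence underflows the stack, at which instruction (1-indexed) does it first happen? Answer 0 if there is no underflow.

13

-1     : [-1]
drop   : []
-9     : [-9]
-4     : [-9, -4]
over   : [-9, -4, -9]
mod    : [-9, -4]
-      : [-5]
negate : [5]
3      : [5, 3]
dup    : [5, 3, 3]
swap   : [5, 3, 3]
-      : [5, 0]
rot  — needs 3 operands, stack has 2 → underflow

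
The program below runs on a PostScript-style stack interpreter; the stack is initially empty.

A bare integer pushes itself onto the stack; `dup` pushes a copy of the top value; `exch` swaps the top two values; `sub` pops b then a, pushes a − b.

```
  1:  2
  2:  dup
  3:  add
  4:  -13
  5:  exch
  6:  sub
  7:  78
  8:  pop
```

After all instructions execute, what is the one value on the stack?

2     2
dup   2 2
add   4
-13   4 -13
exch  -13 4
sub   -17
78    -17 78
pop   -17

-17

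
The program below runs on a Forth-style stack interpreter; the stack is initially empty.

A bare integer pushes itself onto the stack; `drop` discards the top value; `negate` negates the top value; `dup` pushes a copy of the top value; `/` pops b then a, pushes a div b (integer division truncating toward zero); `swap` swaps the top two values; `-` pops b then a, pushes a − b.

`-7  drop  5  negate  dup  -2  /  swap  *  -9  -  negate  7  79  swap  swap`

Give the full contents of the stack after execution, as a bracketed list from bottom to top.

[1, 7, 79]

-7     → [-7]
drop   → []
5      → [5]
negate → [-5]
dup    → [-5, -5]
-2     → [-5, -5, -2]
/      → [-5, 2]
swap   → [2, -5]
*      → [-10]
-9     → [-10, -9]
-      → [-1]
negate → [1]
7      → [1, 7]
79     → [1, 7, 79]
swap   → [1, 79, 7]
swap   → [1, 7, 79]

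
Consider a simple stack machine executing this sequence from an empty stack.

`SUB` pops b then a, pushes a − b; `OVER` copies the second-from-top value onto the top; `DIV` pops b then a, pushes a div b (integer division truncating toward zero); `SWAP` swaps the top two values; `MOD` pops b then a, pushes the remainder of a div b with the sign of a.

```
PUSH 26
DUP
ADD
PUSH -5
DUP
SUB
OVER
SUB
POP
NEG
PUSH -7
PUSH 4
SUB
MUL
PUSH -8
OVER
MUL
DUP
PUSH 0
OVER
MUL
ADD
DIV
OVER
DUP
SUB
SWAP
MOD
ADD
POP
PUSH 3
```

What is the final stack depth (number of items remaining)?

PUSH 26 → [26]
DUP     → [26, 26]
ADD     → [52]
PUSH -5 → [52, -5]
DUP     → [52, -5, -5]
SUB     → [52, 0]
OVER    → [52, 0, 52]
SUB     → [52, -52]
POP     → [52]
NEG     → [-52]
PUSH -7 → [-52, -7]
PUSH 4  → [-52, -7, 4]
SUB     → [-52, -11]
MUL     → [572]
PUSH -8 → [572, -8]
OVER    → [572, -8, 572]
MUL     → [572, -4576]
DUP     → [572, -4576, -4576]
PUSH 0  → [572, -4576, -4576, 0]
OVER    → [572, -4576, -4576, 0, -4576]
MUL     → [572, -4576, -4576, 0]
ADD     → [572, -4576, -4576]
DIV     → [572, 1]
OVER    → [572, 1, 572]
DUP     → [572, 1, 572, 572]
SUB     → [572, 1, 0]
SWAP    → [572, 0, 1]
MOD     → [572, 0]
ADD     → [572]
POP     → []
PUSH 3  → [3]

1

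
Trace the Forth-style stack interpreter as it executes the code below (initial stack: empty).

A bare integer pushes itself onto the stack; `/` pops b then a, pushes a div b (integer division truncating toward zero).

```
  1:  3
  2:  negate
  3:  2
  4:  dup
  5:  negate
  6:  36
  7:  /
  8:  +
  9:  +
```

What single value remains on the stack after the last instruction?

-1

3       [3]
negate  [-3]
2       [-3, 2]
dup     [-3, 2, 2]
negate  [-3, 2, -2]
36      [-3, 2, -2, 36]
/       [-3, 2, 0]
+       [-3, 2]
+       [-1]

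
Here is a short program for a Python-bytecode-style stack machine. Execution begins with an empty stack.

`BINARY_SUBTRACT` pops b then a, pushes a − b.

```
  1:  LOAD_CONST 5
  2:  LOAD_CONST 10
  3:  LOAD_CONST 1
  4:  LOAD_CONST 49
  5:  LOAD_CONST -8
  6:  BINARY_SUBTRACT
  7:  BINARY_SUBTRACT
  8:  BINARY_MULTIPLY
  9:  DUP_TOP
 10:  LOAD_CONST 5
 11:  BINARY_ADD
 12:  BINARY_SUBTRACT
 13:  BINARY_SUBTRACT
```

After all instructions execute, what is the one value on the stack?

LOAD_CONST 5    -> [5]
LOAD_CONST 10   -> [5, 10]
LOAD_CONST 1    -> [5, 10, 1]
LOAD_CONST 49   -> [5, 10, 1, 49]
LOAD_CONST -8   -> [5, 10, 1, 49, -8]
BINARY_SUBTRACT -> [5, 10, 1, 57]
BINARY_SUBTRACT -> [5, 10, -56]
BINARY_MULTIPLY -> [5, -560]
DUP_TOP         -> [5, -560, -560]
LOAD_CONST 5    -> [5, -560, -560, 5]
BINARY_ADD      -> [5, -560, -555]
BINARY_SUBTRACT -> [5, -5]
BINARY_SUBTRACT -> [10]

10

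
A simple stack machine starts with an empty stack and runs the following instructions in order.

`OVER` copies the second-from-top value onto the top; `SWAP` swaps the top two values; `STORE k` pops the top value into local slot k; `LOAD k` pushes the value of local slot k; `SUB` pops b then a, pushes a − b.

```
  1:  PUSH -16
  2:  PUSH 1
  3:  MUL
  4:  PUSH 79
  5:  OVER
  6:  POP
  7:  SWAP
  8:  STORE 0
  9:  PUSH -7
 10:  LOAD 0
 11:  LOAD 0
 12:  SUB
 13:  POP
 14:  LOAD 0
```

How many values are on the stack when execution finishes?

3

PUSH -16  -16
PUSH 1    -16 1
MUL       -16
PUSH 79   -16 79
OVER      -16 79 -16
POP       -16 79
SWAP      79 -16
STORE 0   79
PUSH -7   79 -7
LOAD 0    79 -7 -16
LOAD 0    79 -7 -16 -16
SUB       79 -7 0
POP       79 -7
LOAD 0    79 -7 -16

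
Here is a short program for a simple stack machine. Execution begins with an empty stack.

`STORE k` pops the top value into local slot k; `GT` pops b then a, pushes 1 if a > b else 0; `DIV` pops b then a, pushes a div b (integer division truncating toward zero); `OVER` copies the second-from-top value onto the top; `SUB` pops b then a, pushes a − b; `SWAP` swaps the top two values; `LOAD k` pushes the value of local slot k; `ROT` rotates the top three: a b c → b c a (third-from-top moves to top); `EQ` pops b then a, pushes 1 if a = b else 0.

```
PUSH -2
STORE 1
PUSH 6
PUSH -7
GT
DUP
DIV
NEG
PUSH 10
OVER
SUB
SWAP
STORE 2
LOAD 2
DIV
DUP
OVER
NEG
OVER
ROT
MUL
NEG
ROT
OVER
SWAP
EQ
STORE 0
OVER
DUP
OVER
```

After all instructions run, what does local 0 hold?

0

PUSH -2  [-2]
STORE 1  []
PUSH 6   [6]
PUSH -7  [6, -7]
GT       [1]
DUP      [1, 1]
DIV      [1]
NEG      [-1]
PUSH 10  [-1, 10]
OVER     [-1, 10, -1]
SUB      [-1, 11]
SWAP     [11, -1]
STORE 2  [11]
LOAD 2   [11, -1]
DIV      [-11]
DUP      [-11, -11]
OVER     [-11, -11, -11]
NEG      [-11, -11, 11]
OVER     [-11, -11, 11, -11]
ROT      [-11, 11, -11, -11]
MUL      [-11, 11, 121]
NEG      [-11, 11, -121]
ROT      [11, -121, -11]
OVER     [11, -121, -11, -121]
SWAP     [11, -121, -121, -11]
EQ       [11, -121, 0]
STORE 0  [11, -121]
OVER     [11, -121, 11]
DUP      [11, -121, 11, 11]
OVER     [11, -121, 11, 11, 11]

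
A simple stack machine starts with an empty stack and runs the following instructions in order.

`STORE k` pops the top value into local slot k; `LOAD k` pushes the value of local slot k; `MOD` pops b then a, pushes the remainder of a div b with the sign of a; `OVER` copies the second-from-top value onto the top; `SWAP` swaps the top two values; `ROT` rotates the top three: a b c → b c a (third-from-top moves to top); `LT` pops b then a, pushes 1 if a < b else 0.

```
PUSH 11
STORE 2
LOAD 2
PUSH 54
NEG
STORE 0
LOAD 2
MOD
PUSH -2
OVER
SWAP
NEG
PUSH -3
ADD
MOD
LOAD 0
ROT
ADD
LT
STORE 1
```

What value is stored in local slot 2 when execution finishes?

11

PUSH 11  [11]
STORE 2  []
LOAD 2   [11]
PUSH 54  [11, 54]
NEG      [11, -54]
STORE 0  [11]
LOAD 2   [11, 11]
MOD      [0]
PUSH -2  [0, -2]
OVER     [0, -2, 0]
SWAP     [0, 0, -2]
NEG      [0, 0, 2]
PUSH -3  [0, 0, 2, -3]
ADD      [0, 0, -1]
MOD      [0, 0]
LOAD 0   [0, 0, -54]
ROT      [0, -54, 0]
ADD      [0, -54]
LT       [0]
STORE 1  []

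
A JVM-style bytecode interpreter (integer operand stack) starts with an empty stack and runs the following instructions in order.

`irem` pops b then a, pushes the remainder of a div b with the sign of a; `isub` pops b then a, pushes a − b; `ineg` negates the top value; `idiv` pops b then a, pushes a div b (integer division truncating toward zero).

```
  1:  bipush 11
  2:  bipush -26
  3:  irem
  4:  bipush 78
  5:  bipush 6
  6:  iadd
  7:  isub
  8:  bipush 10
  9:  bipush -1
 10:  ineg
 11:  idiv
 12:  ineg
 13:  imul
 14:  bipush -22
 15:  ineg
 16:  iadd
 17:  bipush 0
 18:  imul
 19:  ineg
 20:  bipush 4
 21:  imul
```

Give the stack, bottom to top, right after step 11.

[-73, 10]

bipush 11  : [11]
bipush -26 : [11, -26]
irem       : [11]
bipush 78  : [11, 78]
bipush 6   : [11, 78, 6]
iadd       : [11, 84]
isub       : [-73]
bipush 10  : [-73, 10]
bipush -1  : [-73, 10, -1]
ineg       : [-73, 10, 1]
idiv       : [-73, 10]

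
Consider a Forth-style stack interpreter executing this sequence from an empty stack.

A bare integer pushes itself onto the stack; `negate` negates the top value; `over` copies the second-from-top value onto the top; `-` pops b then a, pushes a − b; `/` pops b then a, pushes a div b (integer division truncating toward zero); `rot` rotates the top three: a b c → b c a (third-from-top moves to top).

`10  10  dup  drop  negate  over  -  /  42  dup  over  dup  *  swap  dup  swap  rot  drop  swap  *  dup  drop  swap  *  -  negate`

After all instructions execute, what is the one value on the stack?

10     : 10
10     : 10 10
dup    : 10 10 10
drop   : 10 10
negate : 10 -10
over   : 10 -10 10
-      : 10 -20
/      : 0
42     : 0 42
dup    : 0 42 42
over   : 0 42 42 42
dup    : 0 42 42 42 42
*      : 0 42 42 1764
swap   : 0 42 1764 42
dup    : 0 42 1764 42 42
swap   : 0 42 1764 42 42
rot    : 0 42 42 42 1764
drop   : 0 42 42 42
swap   : 0 42 42 42
*      : 0 42 1764
dup    : 0 42 1764 1764
drop   : 0 42 1764
swap   : 0 1764 42
*      : 0 74088
-      : -74088
negate : 74088

74088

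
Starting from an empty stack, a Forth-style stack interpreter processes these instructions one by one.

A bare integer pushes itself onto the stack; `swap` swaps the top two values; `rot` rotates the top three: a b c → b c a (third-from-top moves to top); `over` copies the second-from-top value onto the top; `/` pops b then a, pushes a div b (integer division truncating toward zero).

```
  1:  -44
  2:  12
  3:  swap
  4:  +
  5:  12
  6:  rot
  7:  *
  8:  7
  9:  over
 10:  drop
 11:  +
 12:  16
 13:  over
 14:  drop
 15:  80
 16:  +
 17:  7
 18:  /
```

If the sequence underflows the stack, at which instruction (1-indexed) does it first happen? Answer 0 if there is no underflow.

-44  → -44
12   → -44 12
swap → 12 -44
+    → -32
12   → -32 12
rot  — needs 3 operands, stack has 2 → underflow

6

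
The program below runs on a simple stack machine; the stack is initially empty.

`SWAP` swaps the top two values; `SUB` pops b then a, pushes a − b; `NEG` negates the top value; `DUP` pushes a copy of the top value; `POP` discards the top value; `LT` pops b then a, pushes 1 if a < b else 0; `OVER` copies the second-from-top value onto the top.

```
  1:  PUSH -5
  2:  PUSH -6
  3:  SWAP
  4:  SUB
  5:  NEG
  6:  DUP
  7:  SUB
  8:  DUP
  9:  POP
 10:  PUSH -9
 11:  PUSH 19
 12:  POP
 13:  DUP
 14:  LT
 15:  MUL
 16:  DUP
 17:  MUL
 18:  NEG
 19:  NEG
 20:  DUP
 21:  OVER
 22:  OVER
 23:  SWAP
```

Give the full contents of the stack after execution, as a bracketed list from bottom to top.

PUSH -5 → [-5]
PUSH -6 → [-5, -6]
SWAP    → [-6, -5]
SUB     → [-1]
NEG     → [1]
DUP     → [1, 1]
SUB     → [0]
DUP     → [0, 0]
POP     → [0]
PUSH -9 → [0, -9]
PUSH 19 → [0, -9, 19]
POP     → [0, -9]
DUP     → [0, -9, -9]
LT      → [0, 0]
MUL     → [0]
DUP     → [0, 0]
MUL     → [0]
NEG     → [0]
NEG     → [0]
DUP     → [0, 0]
OVER    → [0, 0, 0]
OVER    → [0, 0, 0, 0]
SWAP    → [0, 0, 0, 0]

[0, 0, 0, 0]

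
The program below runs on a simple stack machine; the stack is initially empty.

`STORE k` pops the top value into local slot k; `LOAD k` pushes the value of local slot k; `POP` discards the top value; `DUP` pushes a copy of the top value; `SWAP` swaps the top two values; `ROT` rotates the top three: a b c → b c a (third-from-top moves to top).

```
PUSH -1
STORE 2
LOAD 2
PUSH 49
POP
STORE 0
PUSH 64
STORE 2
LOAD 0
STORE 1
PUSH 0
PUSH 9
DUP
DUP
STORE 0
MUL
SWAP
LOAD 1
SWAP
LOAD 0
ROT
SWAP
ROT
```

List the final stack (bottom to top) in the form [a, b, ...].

PUSH -1 : [-1]
STORE 2 : []
LOAD 2  : [-1]
PUSH 49 : [-1, 49]
POP     : [-1]
STORE 0 : []
PUSH 64 : [64]
STORE 2 : []
LOAD 0  : [-1]
STORE 1 : []
PUSH 0  : [0]
PUSH 9  : [0, 9]
DUP     : [0, 9, 9]
DUP     : [0, 9, 9, 9]
STORE 0 : [0, 9, 9]
MUL     : [0, 81]
SWAP    : [81, 0]
LOAD 1  : [81, 0, -1]
SWAP    : [81, -1, 0]
LOAD 0  : [81, -1, 0, 9]
ROT     : [81, 0, 9, -1]
SWAP    : [81, 0, -1, 9]
ROT     : [81, -1, 9, 0]

[81, -1, 9, 0]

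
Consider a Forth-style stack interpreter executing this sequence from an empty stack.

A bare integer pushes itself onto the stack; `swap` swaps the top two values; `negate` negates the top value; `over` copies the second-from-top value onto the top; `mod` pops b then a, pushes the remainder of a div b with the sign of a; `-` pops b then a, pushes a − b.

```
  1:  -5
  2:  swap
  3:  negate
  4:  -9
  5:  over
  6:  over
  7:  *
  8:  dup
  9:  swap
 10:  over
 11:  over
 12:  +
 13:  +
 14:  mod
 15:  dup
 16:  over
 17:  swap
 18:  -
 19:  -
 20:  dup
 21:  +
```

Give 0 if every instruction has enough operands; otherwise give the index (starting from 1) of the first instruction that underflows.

2

-5 -> -5
swap  — needs 2 operands, stack has 1 → underflow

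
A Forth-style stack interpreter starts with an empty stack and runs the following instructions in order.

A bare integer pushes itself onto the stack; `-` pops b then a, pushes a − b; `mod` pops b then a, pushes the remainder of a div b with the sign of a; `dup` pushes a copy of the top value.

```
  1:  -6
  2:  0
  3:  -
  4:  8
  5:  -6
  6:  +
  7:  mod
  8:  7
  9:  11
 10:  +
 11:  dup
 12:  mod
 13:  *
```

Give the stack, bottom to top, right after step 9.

[0, 7, 11]

-6   [-6]
0    [-6, 0]
-    [-6]
8    [-6, 8]
-6   [-6, 8, -6]
+    [-6, 2]
mod  [0]
7    [0, 7]
11   [0, 7, 11]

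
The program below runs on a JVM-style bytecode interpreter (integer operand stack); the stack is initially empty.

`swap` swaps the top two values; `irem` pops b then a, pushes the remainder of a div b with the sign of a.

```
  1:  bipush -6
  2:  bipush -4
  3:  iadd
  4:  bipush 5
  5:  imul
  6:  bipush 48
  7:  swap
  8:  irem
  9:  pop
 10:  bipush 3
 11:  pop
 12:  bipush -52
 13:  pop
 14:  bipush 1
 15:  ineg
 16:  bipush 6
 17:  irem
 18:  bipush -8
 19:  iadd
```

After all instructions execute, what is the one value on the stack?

-9

bipush -6  → [-6]
bipush -4  → [-6, -4]
iadd       → [-10]
bipush 5   → [-10, 5]
imul       → [-50]
bipush 48  → [-50, 48]
swap       → [48, -50]
irem       → [48]
pop        → []
bipush 3   → [3]
pop        → []
bipush -52 → [-52]
pop        → []
bipush 1   → [1]
ineg       → [-1]
bipush 6   → [-1, 6]
irem       → [-1]
bipush -8  → [-1, -8]
iadd       → [-9]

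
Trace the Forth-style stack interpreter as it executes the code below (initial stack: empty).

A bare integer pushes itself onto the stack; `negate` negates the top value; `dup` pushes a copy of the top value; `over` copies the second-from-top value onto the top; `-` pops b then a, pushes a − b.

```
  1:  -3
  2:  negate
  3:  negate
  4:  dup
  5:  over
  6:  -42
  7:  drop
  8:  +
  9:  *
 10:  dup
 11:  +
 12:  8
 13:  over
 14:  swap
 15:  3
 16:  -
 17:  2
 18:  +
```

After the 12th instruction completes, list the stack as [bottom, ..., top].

[36, 8]

-3     -> [-3]
negate -> [3]
negate -> [-3]
dup    -> [-3, -3]
over   -> [-3, -3, -3]
-42    -> [-3, -3, -3, -42]
drop   -> [-3, -3, -3]
+      -> [-3, -6]
*      -> [18]
dup    -> [18, 18]
+      -> [36]
8      -> [36, 8]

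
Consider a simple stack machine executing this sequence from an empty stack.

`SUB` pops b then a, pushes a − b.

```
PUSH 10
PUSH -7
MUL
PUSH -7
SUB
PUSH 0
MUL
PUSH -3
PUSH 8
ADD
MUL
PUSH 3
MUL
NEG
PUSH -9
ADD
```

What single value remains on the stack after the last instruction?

PUSH 10  [10]
PUSH -7  [10, -7]
MUL      [-70]
PUSH -7  [-70, -7]
SUB      [-63]
PUSH 0   [-63, 0]
MUL      [0]
PUSH -3  [0, -3]
PUSH 8   [0, -3, 8]
ADD      [0, 5]
MUL      [0]
PUSH 3   [0, 3]
MUL      [0]
NEG      [0]
PUSH -9  [0, -9]
ADD      [-9]

-9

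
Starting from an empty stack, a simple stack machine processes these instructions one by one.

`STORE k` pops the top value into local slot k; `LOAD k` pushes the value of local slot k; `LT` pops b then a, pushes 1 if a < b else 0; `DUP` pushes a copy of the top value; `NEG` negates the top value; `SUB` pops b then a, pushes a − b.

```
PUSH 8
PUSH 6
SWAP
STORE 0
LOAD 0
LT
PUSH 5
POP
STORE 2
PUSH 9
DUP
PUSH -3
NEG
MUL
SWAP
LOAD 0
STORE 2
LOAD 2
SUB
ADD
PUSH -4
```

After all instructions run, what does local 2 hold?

8

PUSH 8   [8]
PUSH 6   [8, 6]
SWAP     [6, 8]
STORE 0  [6]
LOAD 0   [6, 8]
LT       [1]
PUSH 5   [1, 5]
POP      [1]
STORE 2  []
PUSH 9   [9]
DUP      [9, 9]
PUSH -3  [9, 9, -3]
NEG      [9, 9, 3]
MUL      [9, 27]
SWAP     [27, 9]
LOAD 0   [27, 9, 8]
STORE 2  [27, 9]
LOAD 2   [27, 9, 8]
SUB      [27, 1]
ADD      [28]
PUSH -4  [28, -4]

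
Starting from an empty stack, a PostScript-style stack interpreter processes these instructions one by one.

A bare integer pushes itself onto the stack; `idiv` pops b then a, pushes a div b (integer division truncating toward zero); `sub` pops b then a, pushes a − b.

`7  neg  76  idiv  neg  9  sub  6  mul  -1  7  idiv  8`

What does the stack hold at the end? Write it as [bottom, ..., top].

7    -> [7]
neg  -> [-7]
76   -> [-7, 76]
idiv -> [0]
neg  -> [0]
9    -> [0, 9]
sub  -> [-9]
6    -> [-9, 6]
mul  -> [-54]
-1   -> [-54, -1]
7    -> [-54, -1, 7]
idiv -> [-54, 0]
8    -> [-54, 0, 8]

[-54, 0, 8]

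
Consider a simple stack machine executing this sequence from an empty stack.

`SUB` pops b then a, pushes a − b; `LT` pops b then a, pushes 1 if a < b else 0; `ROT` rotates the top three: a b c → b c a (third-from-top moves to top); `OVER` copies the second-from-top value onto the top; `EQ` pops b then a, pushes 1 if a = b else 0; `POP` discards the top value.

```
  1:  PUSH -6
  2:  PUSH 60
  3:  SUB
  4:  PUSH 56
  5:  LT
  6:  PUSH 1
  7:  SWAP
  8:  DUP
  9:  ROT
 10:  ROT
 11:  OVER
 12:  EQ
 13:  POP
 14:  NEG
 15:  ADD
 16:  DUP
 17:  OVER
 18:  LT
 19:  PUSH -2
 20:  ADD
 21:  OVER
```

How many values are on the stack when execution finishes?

PUSH -6  -6
PUSH 60  -6 60
SUB      -66
PUSH 56  -66 56
LT       1
PUSH 1   1 1
SWAP     1 1
DUP      1 1 1
ROT      1 1 1
ROT      1 1 1
OVER     1 1 1 1
EQ       1 1 1
POP      1 1
NEG      1 -1
ADD      0
DUP      0 0
OVER     0 0 0
LT       0 0
PUSH -2  0 0 -2
ADD      0 -2
OVER     0 -2 0

3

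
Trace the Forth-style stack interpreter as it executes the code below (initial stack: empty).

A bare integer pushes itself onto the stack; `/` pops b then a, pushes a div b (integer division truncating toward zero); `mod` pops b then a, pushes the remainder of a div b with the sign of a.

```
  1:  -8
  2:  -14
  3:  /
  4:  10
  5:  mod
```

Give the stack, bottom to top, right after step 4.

[0, 10]

-8   -8
-14  -8 -14
/    0
10   0 10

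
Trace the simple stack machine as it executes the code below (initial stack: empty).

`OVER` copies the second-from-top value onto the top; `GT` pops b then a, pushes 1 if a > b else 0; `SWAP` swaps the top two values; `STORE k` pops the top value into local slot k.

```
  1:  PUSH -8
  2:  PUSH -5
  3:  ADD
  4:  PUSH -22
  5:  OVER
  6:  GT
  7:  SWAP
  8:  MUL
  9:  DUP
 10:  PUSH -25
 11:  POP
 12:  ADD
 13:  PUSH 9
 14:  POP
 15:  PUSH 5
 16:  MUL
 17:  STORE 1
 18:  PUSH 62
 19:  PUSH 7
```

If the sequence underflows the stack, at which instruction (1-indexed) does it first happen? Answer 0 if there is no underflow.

PUSH -8   [-8]
PUSH -5   [-8, -5]
ADD       [-13]
PUSH -22  [-13, -22]
OVER      [-13, -22, -13]
GT        [-13, 0]
SWAP      [0, -13]
MUL       [0]
DUP       [0, 0]
PUSH -25  [0, 0, -25]
POP       [0, 0]
ADD       [0]
PUSH 9    [0, 9]
POP       [0]
PUSH 5    [0, 5]
MUL       [0]
STORE 1   []
PUSH 62   [62]
PUSH 7    [62, 7]

0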